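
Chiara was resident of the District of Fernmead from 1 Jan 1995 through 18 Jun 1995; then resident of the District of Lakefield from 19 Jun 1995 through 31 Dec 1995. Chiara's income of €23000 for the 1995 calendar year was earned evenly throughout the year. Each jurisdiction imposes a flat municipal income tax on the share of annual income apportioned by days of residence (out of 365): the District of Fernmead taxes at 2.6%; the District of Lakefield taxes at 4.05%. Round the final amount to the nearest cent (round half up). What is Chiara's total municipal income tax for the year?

The District of Fernmead, 1 Jan – 18 Jun 1995: 169 days → €23000 × 2.6% × 169/365 = €276.8822
The District of Lakefield, 19 Jun – 31 Dec 1995: 196 days → €23000 × 4.05% × 196/365 = €500.2027
Total = €777.0849

€777.08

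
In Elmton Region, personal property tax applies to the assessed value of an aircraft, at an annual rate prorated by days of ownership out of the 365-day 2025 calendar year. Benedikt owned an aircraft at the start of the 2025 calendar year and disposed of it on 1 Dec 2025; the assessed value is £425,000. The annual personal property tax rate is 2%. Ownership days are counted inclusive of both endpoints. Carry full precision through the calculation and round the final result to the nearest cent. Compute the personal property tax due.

£7,801.37

Days held (1 Jan – 1 Dec 2025): 335 out of 365
Tax = £425,000 × 2% × 335/365 = £7,801.3699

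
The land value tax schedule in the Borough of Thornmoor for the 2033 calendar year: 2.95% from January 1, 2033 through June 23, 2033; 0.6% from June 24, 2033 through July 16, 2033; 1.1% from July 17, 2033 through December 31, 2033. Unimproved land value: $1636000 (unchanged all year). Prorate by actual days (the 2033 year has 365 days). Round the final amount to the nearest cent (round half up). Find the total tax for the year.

$31908.72

January 1 – June 23, 2033: 174 days at 2.95% → $1636000 × 2.95% × 174/365 = $23007.0904
June 24 – July 16, 2033: 23 days at 0.6% → $1636000 × 0.6% × 23/365 = $618.5425
July 17 – December 31, 2033: 168 days at 1.1% → $1636000 × 1.1% × 168/365 = $8283.0904
Total = $31908.7233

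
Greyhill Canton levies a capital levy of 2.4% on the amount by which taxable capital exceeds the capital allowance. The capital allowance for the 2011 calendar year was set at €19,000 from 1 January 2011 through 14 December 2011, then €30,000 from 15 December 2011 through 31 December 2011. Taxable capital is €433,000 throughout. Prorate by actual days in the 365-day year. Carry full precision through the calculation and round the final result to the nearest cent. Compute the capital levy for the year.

1 January – 14 December 2011: 348 days, exemption €19,000 → (€433,000 − €19,000) × 2.4% × 348/365 = €9,473.2274
15 December – 31 December 2011: 17 days, exemption €30,000 → (€433,000 − €30,000) × 2.4% × 17/365 = €450.4767
Total = €9,923.7041

€9,923.70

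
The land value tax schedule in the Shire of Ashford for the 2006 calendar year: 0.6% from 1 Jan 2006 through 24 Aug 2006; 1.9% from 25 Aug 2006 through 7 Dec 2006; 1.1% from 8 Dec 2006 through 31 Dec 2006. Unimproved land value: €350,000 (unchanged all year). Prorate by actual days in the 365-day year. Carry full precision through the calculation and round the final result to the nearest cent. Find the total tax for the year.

€3,523.97

1 Jan – 24 Aug 2006: 236 days at 0.6% → €350,000 × 0.6% × 236/365 = €1,357.8082
25 Aug – 7 Dec 2006: 105 days at 1.9% → €350,000 × 1.9% × 105/365 = €1,913.0137
8 Dec – 31 Dec 2006: 24 days at 1.1% → €350,000 × 1.1% × 24/365 = €253.1507
Total = €3,523.9726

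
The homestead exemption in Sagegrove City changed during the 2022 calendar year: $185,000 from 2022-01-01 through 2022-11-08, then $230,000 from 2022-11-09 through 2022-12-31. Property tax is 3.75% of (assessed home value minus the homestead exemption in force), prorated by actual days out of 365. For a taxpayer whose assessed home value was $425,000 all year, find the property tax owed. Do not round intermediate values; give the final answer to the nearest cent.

$8,754.97

2022-01-01 to 2022-11-08: 312 days, exemption $185,000 → ($425,000 − $185,000) × 3.75% × 312/365 = $7,693.1507
2022-11-09 to 2022-12-31: 53 days, exemption $230,000 → ($425,000 − $230,000) × 3.75% × 53/365 = $1,061.8151
Total = $8,754.9658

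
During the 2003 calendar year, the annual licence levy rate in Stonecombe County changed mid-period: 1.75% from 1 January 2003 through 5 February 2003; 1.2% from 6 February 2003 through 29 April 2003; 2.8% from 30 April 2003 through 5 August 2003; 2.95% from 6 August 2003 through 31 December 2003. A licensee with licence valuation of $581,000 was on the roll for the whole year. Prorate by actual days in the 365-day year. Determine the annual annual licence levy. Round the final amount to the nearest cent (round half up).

$13,905.80

1 January – 5 February 2003: 36 days at 1.75% → $581,000 × 1.75% × 36/365 = $1,002.8219
6 February – 29 April 2003: 83 days at 1.2% → $581,000 × 1.2% × 83/365 = $1,585.4137
30 April – 5 August 2003: 98 days at 2.8% → $581,000 × 2.8% × 98/365 = $4,367.8466
6 August – 31 December 2003: 148 days at 2.95% → $581,000 × 2.95% × 148/365 = $6,949.7151
Total = $13,905.7973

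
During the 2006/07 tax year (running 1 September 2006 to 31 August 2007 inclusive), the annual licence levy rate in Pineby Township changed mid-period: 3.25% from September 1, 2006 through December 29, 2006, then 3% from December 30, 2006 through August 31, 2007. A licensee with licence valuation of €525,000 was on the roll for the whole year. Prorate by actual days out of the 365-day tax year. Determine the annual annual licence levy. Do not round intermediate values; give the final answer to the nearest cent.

September 1 – December 29, 2006: 120 days at 3.25% → €525,000 × 3.25% × 120/365 = €5,609.5890
December 30, 2006 – August 31, 2007: 245 days at 3% → €525,000 × 3% × 245/365 = €10,571.9178
Total = €16,181.5068

€16,181.51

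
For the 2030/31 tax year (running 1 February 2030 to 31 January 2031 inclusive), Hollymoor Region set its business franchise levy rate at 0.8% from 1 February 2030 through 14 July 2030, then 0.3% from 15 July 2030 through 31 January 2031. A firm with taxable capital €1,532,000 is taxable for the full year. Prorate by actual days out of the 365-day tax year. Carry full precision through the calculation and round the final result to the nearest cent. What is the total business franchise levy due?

1 February – 14 July 2030: 164 days at 0.8% → €1,532,000 × 0.8% × 164/365 = €5,506.8055
15 July 2030 – 31 January 2031: 201 days at 0.3% → €1,532,000 × 0.3% × 201/365 = €2,530.9479
Total = €8,037.7534

€8,037.75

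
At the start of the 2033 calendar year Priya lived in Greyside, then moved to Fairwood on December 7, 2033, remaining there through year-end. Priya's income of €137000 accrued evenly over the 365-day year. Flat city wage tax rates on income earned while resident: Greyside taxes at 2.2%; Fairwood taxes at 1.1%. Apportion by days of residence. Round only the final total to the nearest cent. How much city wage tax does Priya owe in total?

Greyside, January 1 – December 6, 2033: 340 days → €137000 × 2.2% × 340/365 = €2807.5616
Fairwood, December 7 – December 31, 2033: 25 days → €137000 × 1.1% × 25/365 = €103.2192
Total = €2910.7808

€2910.78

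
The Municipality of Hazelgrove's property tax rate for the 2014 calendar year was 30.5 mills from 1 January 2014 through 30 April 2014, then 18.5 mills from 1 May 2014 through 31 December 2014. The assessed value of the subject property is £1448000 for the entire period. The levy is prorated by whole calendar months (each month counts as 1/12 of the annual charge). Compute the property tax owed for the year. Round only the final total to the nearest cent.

£32580.00

1 January – 30 April 2014: 4 months at 30.5 mills → £1448000 × 3.05% × 4/12 = £14721.3333
1 May – 31 December 2014: 8 months at 18.5 mills → £1448000 × 1.85% × 8/12 = £17858.6667
Total = £32580.0000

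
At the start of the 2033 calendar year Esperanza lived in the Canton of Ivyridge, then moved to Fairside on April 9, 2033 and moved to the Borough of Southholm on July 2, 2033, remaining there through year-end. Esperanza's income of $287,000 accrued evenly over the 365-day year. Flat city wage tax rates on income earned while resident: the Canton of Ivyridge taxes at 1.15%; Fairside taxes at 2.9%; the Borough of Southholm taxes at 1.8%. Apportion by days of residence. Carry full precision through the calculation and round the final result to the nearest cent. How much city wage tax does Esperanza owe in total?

The Canton of Ivyridge, January 1 – April 8, 2033: 98 days → $287,000 × 1.15% × 98/365 = $886.1616
Fairside, April 9 – July 1, 2033: 84 days → $287,000 × 2.9% × 84/365 = $1,915.4301
The Borough of Southholm, July 2 – December 31, 2033: 183 days → $287,000 × 1.8% × 183/365 = $2,590.0767
Total = $5,391.6685

$5,391.67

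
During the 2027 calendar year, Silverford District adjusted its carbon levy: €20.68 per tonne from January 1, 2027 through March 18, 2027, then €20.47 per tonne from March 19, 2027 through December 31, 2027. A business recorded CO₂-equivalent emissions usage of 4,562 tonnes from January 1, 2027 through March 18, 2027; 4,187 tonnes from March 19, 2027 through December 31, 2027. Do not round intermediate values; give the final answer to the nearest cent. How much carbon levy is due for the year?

January 1 – March 18, 2027: 4,562 tonnes at €20.68/tonne → €94342.16
March 19 – December 31, 2027: 4,187 tonnes at €20.47/tonne → €85707.89

€180050.05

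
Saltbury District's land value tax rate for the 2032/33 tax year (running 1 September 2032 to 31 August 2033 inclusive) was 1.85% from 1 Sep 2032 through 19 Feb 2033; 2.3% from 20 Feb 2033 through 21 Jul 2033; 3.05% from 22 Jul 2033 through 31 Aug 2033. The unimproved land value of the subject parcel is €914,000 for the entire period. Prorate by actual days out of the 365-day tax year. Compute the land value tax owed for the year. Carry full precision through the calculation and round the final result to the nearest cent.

1 Sep 2032 – 19 Feb 2033: 172 days at 1.85% → €914,000 × 1.85% × 172/365 = €7,968.0767
20 Feb – 21 Jul 2033: 152 days at 2.3% → €914,000 × 2.3% × 152/365 = €8,754.3671
22 Jul – 31 Aug 2033: 41 days at 3.05% → €914,000 × 3.05% × 41/365 = €3,131.3890
Total = €19,853.8329

€19,853.83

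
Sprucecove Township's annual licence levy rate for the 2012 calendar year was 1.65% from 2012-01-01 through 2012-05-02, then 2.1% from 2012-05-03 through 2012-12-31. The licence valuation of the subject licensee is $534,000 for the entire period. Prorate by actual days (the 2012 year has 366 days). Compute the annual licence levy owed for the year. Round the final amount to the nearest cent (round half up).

2012-01-01 to 2012-05-02: 123 days at 1.65% → $534,000 × 1.65% × 123/366 = $2,961.0738
2012-05-03 to 2012-12-31: 243 days at 2.1% → $534,000 × 2.1% × 243/366 = $7,445.3607
Total = $10,406.4344

$10,406.43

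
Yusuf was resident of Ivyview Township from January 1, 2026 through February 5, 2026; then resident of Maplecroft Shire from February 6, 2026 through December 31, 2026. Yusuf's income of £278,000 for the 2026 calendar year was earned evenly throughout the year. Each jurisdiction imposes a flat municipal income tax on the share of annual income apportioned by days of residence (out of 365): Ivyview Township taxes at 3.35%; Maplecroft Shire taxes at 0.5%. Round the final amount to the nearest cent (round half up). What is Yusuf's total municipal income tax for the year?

Ivyview Township, January 1 – February 5, 2026: 36 days → £278,000 × 3.35% × 36/365 = £918.5425
Maplecroft Shire, February 6 – December 31, 2026: 329 days → £278,000 × 0.5% × 329/365 = £1,252.9041
Total = £2,171.4466

£2,171.45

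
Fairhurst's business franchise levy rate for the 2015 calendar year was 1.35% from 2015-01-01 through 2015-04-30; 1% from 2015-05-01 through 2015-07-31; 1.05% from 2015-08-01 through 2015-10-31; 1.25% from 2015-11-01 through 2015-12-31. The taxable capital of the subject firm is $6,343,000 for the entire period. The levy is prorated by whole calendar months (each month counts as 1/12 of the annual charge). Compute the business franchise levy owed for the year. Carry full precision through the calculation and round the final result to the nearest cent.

2015-01-01 to 2015-04-30: 4 months at 1.35% → $6,343,000 × 1.35% × 4/12 = $28,543.5000
2015-05-01 to 2015-07-31: 3 months at 1% → $6,343,000 × 1% × 3/12 = $15,857.5000
2015-08-01 to 2015-10-31: 3 months at 1.05% → $6,343,000 × 1.05% × 3/12 = $16,650.3750
2015-11-01 to 2015-12-31: 2 months at 1.25% → $6,343,000 × 1.25% × 2/12 = $13,214.5833
Total = $74,265.9583

$74,265.96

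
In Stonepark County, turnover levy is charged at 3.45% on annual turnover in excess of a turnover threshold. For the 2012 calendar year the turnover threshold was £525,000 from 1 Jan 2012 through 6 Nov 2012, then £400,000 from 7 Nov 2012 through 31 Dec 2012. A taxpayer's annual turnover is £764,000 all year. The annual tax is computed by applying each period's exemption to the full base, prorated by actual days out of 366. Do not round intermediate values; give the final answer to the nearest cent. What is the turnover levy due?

1 Jan – 6 Nov 2012: 311 days, exemption £525,000 → (£764,000 − £525,000) × 3.45% × 311/366 = £7,006.4221
7 Nov – 31 Dec 2012: 55 days, exemption £400,000 → (£764,000 − £400,000) × 3.45% × 55/366 = £1,887.1311
Total = £8,893.5533

£8,893.55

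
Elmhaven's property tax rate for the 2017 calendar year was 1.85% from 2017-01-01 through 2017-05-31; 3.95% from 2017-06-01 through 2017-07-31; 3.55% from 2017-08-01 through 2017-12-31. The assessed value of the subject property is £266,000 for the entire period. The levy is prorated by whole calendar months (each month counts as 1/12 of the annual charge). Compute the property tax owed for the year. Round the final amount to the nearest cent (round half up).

2017-01-01 to 2017-05-31: 5 months at 1.85% → £266,000 × 1.85% × 5/12 = £2,050.4167
2017-06-01 to 2017-07-31: 2 months at 3.95% → £266,000 × 3.95% × 2/12 = £1,751.1667
2017-08-01 to 2017-12-31: 5 months at 3.55% → £266,000 × 3.55% × 5/12 = £3,934.5833
Total = £7,736.1667

£7,736.17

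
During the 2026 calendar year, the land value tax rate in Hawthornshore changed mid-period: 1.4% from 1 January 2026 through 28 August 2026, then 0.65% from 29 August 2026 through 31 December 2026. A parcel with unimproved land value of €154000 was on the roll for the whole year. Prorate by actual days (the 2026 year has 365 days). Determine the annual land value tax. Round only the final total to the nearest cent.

1 January – 28 August 2026: 240 days at 1.4% → €154000 × 1.4% × 240/365 = €1417.6438
29 August – 31 December 2026: 125 days at 0.65% → €154000 × 0.65% × 125/365 = €342.8082
Total = €1760.4521

€1760.45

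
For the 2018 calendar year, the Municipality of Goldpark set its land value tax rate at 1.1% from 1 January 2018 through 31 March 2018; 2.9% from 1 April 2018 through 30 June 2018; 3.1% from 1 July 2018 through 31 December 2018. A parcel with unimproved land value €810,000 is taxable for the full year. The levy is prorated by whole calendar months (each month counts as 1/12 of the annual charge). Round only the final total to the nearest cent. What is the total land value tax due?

1 January – 31 March 2018: 3 months at 1.1% → €810,000 × 1.1% × 3/12 = €2,227.5000
1 April – 30 June 2018: 3 months at 2.9% → €810,000 × 2.9% × 3/12 = €5,872.5000
1 July – 31 December 2018: 6 months at 3.1% → €810,000 × 3.1% × 6/12 = €12,555.0000
Total = €20,655.0000

€20,655.00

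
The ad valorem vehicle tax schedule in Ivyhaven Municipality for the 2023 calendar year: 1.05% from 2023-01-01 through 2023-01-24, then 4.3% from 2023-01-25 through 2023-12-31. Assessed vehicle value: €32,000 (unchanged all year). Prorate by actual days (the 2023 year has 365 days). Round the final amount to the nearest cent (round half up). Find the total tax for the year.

€1,307.62

2023-01-01 to 2023-01-24: 24 days at 1.05% → €32,000 × 1.05% × 24/365 = €22.0932
2023-01-25 to 2023-12-31: 341 days at 4.3% → €32,000 × 4.3% × 341/365 = €1,285.5233
Total = €1,307.6164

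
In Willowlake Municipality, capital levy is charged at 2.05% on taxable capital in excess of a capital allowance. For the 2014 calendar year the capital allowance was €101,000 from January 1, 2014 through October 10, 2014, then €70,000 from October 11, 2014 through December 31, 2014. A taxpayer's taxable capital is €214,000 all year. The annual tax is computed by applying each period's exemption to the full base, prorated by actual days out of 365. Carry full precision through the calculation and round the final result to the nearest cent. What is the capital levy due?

€2,459.27

January 1 – October 10, 2014: 283 days, exemption €101,000 → (€214,000 − €101,000) × 2.05% × 283/365 = €1,796.0808
October 11 – December 31, 2014: 82 days, exemption €70,000 → (€214,000 − €70,000) × 2.05% × 82/365 = €663.1890
Total = €2,459.2699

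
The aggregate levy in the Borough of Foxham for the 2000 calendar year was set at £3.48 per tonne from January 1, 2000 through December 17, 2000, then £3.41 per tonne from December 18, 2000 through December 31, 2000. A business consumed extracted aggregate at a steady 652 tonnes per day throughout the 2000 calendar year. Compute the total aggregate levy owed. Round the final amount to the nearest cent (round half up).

£829,800.40

January 1 – December 17, 2000: 352 days × 652 tonnes/day = 229,504 tonnes at £3.48/tonne → £798,673.92
December 18 – December 31, 2000: 14 days × 652 tonnes/day = 9,128 tonnes at £3.41/tonne → £31,126.48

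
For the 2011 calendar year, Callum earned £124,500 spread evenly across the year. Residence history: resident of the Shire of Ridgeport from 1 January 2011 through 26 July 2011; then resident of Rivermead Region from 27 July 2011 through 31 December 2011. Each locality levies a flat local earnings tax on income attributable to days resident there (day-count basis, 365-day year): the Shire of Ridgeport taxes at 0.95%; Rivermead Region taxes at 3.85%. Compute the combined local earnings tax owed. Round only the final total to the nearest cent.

The Shire of Ridgeport, 1 January – 26 July 2011: 207 days → £124,500 × 0.95% × 207/365 = £670.7651
Rivermead Region, 27 July – 31 December 2011: 158 days → £124,500 × 3.85% × 158/365 = £2,074.8863
Total = £2,745.6514

£2,745.65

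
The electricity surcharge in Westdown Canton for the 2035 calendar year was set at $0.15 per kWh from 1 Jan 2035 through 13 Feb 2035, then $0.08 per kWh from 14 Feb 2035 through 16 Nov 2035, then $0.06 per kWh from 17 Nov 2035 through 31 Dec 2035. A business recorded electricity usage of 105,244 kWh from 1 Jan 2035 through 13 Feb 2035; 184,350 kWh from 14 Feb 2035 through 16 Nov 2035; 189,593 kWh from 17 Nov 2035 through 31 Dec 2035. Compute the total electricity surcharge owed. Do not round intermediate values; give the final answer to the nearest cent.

1 Jan – 13 Feb 2035: 105,244 kWh at $0.15/kWh → $15786.60
14 Feb – 16 Nov 2035: 184,350 kWh at $0.08/kWh → $14748.00
17 Nov – 31 Dec 2035: 189,593 kWh at $0.06/kWh → $11375.58

$41910.18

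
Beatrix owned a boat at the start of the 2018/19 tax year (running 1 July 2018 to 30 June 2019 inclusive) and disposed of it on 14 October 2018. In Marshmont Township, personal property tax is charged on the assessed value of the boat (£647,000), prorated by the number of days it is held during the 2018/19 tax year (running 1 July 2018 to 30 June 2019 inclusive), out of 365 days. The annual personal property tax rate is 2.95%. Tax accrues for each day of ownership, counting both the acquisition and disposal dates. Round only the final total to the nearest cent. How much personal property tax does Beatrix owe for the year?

£5,542.93

Days held (1 July – 14 October 2018): 106 out of 365
Tax = £647,000 × 2.95% × 106/365 = £5,542.9288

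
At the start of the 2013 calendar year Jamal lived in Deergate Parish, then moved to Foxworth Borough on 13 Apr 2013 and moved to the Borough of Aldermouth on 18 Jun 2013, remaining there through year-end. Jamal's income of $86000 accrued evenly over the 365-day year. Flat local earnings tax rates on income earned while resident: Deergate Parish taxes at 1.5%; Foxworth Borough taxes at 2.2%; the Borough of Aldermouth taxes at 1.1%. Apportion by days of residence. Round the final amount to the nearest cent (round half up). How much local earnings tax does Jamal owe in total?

Deergate Parish, 1 Jan – 12 Apr 2013: 102 days → $86000 × 1.5% × 102/365 = $360.4932
Foxworth Borough, 13 Apr – 17 Jun 2013: 66 days → $86000 × 2.2% × 66/365 = $342.1151
The Borough of Aldermouth, 18 Jun – 31 Dec 2013: 197 days → $86000 × 1.1% × 197/365 = $510.5808
Total = $1213.1890

$1213.19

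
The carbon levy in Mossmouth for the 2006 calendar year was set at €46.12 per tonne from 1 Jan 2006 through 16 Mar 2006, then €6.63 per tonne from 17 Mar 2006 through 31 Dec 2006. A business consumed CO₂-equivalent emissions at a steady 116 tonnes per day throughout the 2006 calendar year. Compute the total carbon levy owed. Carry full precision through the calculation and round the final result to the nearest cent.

€624,277.20

1 Jan – 16 Mar 2006: 75 days × 116 tonnes/day = 8,700 tonnes at €46.12/tonne → €401,244.00
17 Mar – 31 Dec 2006: 290 days × 116 tonnes/day = 33,640 tonnes at €6.63/tonne → €223,033.20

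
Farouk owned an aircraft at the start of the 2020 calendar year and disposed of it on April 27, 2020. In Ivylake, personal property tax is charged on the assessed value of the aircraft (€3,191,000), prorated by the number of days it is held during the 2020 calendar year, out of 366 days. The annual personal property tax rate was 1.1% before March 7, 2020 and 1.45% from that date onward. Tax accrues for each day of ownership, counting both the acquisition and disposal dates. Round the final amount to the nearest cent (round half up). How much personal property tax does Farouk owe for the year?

€12,903.50

January 1 – March 6, 2020: 66 days at 1.1% → €3,191,000 × 1.1% × 66/366 = €6,329.6885
March 7 – April 27, 2020: 52 days at 1.45% → €3,191,000 × 1.45% × 52/366 = €6,573.8087
Total = €12,903.4973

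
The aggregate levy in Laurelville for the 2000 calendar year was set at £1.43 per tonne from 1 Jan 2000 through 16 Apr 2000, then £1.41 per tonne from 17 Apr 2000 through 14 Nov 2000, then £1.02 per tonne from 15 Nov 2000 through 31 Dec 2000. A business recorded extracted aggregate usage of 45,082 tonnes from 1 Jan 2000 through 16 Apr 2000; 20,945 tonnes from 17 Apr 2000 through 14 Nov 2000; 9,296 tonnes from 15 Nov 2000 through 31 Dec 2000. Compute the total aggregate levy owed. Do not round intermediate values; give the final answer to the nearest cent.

1 Jan – 16 Apr 2000: 45,082 tonnes at £1.43/tonne → £64,467.26
17 Apr – 14 Nov 2000: 20,945 tonnes at £1.41/tonne → £29,532.45
15 Nov – 31 Dec 2000: 9,296 tonnes at £1.02/tonne → £9,481.92

£103,481.63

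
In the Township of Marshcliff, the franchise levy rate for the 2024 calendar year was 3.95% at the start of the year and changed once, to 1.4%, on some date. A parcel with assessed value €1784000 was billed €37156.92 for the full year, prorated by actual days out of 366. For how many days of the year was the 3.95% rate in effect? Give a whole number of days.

98 days

Let d = days at the first rate; then 366 − d days at the second rate.
€1784000 × [3.95%·d + 1.4%·(366−d)] / 366 = €37156.92
Solving gives d = 98, so the new rate took effect on April 8, 2024.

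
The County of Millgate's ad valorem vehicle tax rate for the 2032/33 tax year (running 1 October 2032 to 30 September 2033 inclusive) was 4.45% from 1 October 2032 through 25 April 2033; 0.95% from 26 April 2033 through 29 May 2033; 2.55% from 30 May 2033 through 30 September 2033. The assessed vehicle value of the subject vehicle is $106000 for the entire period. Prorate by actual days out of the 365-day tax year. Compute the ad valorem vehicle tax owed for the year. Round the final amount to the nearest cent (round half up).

$3687.20

1 October 2032 – 25 April 2033: 207 days at 4.45% → $106000 × 4.45% × 207/365 = $2675.1205
26 April – 29 May 2033: 34 days at 0.95% → $106000 × 0.95% × 34/365 = $93.8027
30 May – 30 September 2033: 124 days at 2.55% → $106000 × 2.55% × 124/365 = $918.2795
Total = $3687.2027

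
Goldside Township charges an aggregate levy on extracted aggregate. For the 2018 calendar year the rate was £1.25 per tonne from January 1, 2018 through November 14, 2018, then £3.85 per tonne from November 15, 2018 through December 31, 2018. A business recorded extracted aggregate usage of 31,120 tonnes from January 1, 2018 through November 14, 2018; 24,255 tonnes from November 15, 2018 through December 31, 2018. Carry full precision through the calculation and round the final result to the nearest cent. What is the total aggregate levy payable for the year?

£132,281.75

January 1 – November 14, 2018: 31,120 tonnes at £1.25/tonne → £38,900.00
November 15 – December 31, 2018: 24,255 tonnes at £3.85/tonne → £93,381.75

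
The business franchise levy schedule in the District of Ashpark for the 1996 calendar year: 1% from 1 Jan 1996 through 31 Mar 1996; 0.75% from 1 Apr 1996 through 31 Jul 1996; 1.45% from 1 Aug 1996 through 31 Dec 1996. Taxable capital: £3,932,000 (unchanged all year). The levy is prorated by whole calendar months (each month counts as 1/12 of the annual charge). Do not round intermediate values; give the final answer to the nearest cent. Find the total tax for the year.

£43,415.83

1 Jan – 31 Mar 1996: 3 months at 1% → £3,932,000 × 1% × 3/12 = £9,830.0000
1 Apr – 31 Jul 1996: 4 months at 0.75% → £3,932,000 × 0.75% × 4/12 = £9,830.0000
1 Aug – 31 Dec 1996: 5 months at 1.45% → £3,932,000 × 1.45% × 5/12 = £23,755.8333
Total = £43,415.8333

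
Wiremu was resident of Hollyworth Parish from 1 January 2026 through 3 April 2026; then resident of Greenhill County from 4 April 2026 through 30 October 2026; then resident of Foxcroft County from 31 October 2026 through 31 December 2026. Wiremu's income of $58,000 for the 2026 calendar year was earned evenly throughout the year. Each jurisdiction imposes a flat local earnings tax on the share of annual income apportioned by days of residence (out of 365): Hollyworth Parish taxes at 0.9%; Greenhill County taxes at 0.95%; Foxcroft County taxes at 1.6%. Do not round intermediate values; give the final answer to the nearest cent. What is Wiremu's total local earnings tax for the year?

$607.65

Hollyworth Parish, 1 January – 3 April 2026: 93 days → $58,000 × 0.9% × 93/365 = $133.0027
Greenhill County, 4 April – 30 October 2026: 210 days → $58,000 × 0.95% × 210/365 = $317.0137
Foxcroft County, 31 October – 31 December 2026: 62 days → $58,000 × 1.6% × 62/365 = $157.6329
Total = $607.6493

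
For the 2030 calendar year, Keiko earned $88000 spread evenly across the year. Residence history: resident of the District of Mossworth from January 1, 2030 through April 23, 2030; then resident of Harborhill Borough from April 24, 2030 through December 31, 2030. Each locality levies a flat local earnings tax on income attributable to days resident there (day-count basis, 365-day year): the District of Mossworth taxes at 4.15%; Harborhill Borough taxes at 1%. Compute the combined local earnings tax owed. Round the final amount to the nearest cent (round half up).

$1738.18

The District of Mossworth, January 1 – April 23, 2030: 113 days → $88000 × 4.15% × 113/365 = $1130.6192
Harborhill Borough, April 24 – December 31, 2030: 252 days → $88000 × 1% × 252/365 = $607.5616
Total = $1738.1808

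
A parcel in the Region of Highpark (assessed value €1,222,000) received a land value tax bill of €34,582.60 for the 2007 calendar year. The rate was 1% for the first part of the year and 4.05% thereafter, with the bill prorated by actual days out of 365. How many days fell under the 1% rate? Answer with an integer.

Let d = days at the first rate; then 365 − d days at the second rate.
€1,222,000 × [1%·d + 4.05%·(365−d)] / 365 = €34,582.60
Solving gives d = 146, so the new rate took effect on May 27, 2007.

146 days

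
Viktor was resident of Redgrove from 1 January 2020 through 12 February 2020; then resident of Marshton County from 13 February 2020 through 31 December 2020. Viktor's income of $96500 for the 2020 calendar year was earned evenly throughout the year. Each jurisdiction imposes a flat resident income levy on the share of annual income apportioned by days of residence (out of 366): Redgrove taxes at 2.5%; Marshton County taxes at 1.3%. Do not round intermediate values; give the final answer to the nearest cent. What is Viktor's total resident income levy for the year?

Redgrove, 1 January – 12 February 2020: 43 days → $96500 × 2.5% × 43/366 = $283.4358
Marshton County, 13 February – 31 December 2020: 323 days → $96500 × 1.3% × 323/366 = $1107.1134
Total = $1390.5492

$1390.55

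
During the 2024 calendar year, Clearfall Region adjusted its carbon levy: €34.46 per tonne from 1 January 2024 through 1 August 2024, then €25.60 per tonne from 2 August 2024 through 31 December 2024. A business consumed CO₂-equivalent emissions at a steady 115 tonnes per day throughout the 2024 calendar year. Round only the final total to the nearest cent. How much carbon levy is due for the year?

€1295548.60

1 January – 1 August 2024: 214 days × 115 tonnes/day = 24,610 tonnes at €34.46/tonne → €848060.60
2 August – 31 December 2024: 152 days × 115 tonnes/day = 17,480 tonnes at €25.60/tonne → €447488.00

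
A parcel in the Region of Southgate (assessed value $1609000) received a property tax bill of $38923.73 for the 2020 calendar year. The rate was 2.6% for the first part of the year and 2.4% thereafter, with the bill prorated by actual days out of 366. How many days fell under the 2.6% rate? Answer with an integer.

Let d = days at the first rate; then 366 − d days at the second rate.
$1609000 × [2.6%·d + 2.4%·(366−d)] / 366 = $38923.73
Solving gives d = 35, so the new rate took effect on February 5, 2020.

35 days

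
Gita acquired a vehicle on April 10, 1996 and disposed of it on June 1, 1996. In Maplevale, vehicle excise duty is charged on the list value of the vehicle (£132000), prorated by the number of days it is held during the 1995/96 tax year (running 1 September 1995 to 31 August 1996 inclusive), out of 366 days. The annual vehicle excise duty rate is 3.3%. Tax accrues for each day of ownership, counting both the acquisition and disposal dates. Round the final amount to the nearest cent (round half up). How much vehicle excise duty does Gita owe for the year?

£630.79

Days held (April 10 – June 1, 1996): 53 out of 366
Tax = £132000 × 3.3% × 53/366 = £630.7869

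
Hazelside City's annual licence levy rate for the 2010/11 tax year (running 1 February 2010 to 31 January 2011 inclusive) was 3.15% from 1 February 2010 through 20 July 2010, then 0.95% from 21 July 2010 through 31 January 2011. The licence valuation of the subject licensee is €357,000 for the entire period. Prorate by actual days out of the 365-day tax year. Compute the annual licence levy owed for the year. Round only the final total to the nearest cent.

1 February – 20 July 2010: 170 days at 3.15% → €357,000 × 3.15% × 170/365 = €5,237.6301
21 July 2010 – 31 January 2011: 195 days at 0.95% → €357,000 × 0.95% × 195/365 = €1,811.8973
Total = €7,049.5274

€7,049.53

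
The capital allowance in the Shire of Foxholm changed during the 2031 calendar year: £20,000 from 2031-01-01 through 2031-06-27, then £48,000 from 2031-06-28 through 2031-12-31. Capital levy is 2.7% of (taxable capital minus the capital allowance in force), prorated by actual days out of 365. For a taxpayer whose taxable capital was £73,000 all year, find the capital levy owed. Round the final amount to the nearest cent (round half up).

£1,043.68

2031-01-01 to 2031-06-27: 178 days, exemption £20,000 → (£73,000 − £20,000) × 2.7% × 178/365 = £697.8575
2031-06-28 to 2031-12-31: 187 days, exemption £48,000 → (£73,000 − £48,000) × 2.7% × 187/365 = £345.8219
Total = £1,043.6795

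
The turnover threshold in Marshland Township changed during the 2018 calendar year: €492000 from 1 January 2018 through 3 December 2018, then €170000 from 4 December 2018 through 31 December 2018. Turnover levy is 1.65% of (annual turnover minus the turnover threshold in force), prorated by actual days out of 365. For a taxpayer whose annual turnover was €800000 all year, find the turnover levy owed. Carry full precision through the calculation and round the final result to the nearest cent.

1 January – 3 December 2018: 337 days, exemption €492000 → (€800000 − €492000) × 1.65% × 337/365 = €4692.1479
4 December – 31 December 2018: 28 days, exemption €170000 → (€800000 − €170000) × 1.65% × 28/365 = €797.4247
Total = €5489.5726

€5489.57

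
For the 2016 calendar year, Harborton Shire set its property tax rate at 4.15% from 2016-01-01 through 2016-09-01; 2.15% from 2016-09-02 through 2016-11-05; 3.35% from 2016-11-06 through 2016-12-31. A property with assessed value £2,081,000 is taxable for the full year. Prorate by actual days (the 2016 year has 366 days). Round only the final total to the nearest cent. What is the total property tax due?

£76,422.73

2016-01-01 to 2016-09-01: 245 days at 4.15% → £2,081,000 × 4.15% × 245/366 = £57,810.2937
2016-09-02 to 2016-11-05: 65 days at 2.15% → £2,081,000 × 2.15% × 65/366 = £7,945.8948
2016-11-06 to 2016-12-31: 56 days at 3.35% → £2,081,000 × 3.35% × 56/366 = £10,666.5464
Total = £76,422.7350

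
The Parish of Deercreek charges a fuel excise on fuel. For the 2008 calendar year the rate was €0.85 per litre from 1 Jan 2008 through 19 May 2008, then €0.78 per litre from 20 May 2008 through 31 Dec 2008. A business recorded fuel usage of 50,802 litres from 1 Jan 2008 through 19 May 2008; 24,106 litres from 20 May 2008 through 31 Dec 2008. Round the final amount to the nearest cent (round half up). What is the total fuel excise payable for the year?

1 Jan – 19 May 2008: 50,802 litres at €0.85/litre → €43,181.70
20 May – 31 Dec 2008: 24,106 litres at €0.78/litre → €18,802.68

€61,984.38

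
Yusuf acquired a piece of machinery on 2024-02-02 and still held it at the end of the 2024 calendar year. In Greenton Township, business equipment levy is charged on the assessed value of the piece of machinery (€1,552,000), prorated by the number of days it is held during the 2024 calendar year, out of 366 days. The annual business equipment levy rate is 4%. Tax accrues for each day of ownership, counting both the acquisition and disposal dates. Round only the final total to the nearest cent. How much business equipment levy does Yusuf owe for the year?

Days held (2024-02-02 to 2024-12-31): 334 out of 366
Tax = €1,552,000 × 4% × 334/366 = €56,652.2404

€56,652.24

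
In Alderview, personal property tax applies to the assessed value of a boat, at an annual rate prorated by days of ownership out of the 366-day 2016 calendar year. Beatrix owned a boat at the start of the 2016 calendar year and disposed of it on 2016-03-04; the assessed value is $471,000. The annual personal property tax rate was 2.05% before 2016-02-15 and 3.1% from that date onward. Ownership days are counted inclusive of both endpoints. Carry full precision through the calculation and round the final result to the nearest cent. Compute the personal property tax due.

2016-01-01 to 2016-02-14: 45 days at 2.05% → $471,000 × 2.05% × 45/366 = $1,187.1516
2016-02-15 to 2016-03-04: 19 days at 3.1% → $471,000 × 3.1% × 19/366 = $757.9754
Total = $1,945.1270

$1,945.13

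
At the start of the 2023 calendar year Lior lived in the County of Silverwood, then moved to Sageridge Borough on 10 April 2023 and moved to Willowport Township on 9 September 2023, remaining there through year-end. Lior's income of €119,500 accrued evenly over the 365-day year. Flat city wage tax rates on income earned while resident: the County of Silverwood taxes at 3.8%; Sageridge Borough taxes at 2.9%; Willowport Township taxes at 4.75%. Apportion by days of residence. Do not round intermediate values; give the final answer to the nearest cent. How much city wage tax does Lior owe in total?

The County of Silverwood, 1 January – 9 April 2023: 99 days → €119,500 × 3.8% × 99/365 = €1,231.6685
Sageridge Borough, 10 April – 8 September 2023: 152 days → €119,500 × 2.9% × 152/365 = €1,443.1671
Willowport Township, 9 September – 31 December 2023: 114 days → €119,500 × 4.75% × 114/365 = €1,772.8562
Total = €4,447.6918

€4,447.69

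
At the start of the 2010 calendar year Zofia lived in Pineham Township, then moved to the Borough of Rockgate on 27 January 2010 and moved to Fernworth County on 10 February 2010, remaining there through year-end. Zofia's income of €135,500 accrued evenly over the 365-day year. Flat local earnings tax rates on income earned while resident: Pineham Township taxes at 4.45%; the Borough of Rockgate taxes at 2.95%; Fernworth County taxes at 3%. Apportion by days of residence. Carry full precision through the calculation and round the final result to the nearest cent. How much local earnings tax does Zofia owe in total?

Pineham Township, 1 January – 26 January 2010: 26 days → €135,500 × 4.45% × 26/365 = €429.5164
The Borough of Rockgate, 27 January – 9 February 2010: 14 days → €135,500 × 2.95% × 14/365 = €153.3192
Fernworth County, 10 February – 31 December 2010: 325 days → €135,500 × 3% × 325/365 = €3,619.5205
Total = €4,202.3562

€4,202.36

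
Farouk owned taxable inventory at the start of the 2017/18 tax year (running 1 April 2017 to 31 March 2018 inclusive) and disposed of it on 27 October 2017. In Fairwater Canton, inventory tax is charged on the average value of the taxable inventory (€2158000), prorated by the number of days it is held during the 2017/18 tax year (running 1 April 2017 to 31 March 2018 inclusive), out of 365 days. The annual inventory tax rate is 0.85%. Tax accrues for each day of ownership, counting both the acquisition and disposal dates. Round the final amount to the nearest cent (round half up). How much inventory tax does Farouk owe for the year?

€10553.51

Days held (1 April – 27 October 2017): 210 out of 365
Tax = €2158000 × 0.85% × 210/365 = €10553.5068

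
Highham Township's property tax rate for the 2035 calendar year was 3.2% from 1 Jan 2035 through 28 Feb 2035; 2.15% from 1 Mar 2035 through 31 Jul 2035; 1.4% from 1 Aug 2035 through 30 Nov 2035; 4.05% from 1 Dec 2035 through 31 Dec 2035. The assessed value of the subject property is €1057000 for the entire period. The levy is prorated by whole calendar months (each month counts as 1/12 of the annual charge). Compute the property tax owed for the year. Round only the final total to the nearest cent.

€23606.33

1 Jan – 28 Feb 2035: 2 months at 3.2% → €1057000 × 3.2% × 2/12 = €5637.3333
1 Mar – 31 Jul 2035: 5 months at 2.15% → €1057000 × 2.15% × 5/12 = €9468.9583
1 Aug – 30 Nov 2035: 4 months at 1.4% → €1057000 × 1.4% × 4/12 = €4932.6667
1 Dec – 31 Dec 2035: 1 month at 4.05% → €1057000 × 4.05% × 1/12 = €3567.3750
Total = €23606.3333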